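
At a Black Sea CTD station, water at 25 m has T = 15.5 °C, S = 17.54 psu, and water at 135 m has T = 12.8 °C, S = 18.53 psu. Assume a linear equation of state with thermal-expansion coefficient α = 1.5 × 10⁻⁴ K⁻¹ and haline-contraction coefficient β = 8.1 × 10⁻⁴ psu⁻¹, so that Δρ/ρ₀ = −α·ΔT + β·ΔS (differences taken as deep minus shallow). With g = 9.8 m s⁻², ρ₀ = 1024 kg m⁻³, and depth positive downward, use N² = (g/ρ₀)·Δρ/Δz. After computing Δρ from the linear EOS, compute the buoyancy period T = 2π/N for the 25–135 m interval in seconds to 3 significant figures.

606 s

ΔT = -2.7 K, ΔS = +0.99 psu (deep − shallow).
Δρ/ρ₀ = −αΔT + βΔS = 4.05 × 10⁻⁴ + 8.019 × 10⁻⁴ = 1.2069 × 10⁻³, so Δρ ≈ 1.236 kg m⁻³.
N² = (g/ρ₀)·Δρ/Δz = g·(Δρ/ρ₀)/Δz = 9.8 × 1.2069 × 10⁻³ / 110 = 1.0752 × 10⁻⁴ s⁻².
N = √(1.0752 × 10⁻⁴) = 0.010369 rad s⁻¹ → T = 2π/N = 605.96 s ≈ 606 s.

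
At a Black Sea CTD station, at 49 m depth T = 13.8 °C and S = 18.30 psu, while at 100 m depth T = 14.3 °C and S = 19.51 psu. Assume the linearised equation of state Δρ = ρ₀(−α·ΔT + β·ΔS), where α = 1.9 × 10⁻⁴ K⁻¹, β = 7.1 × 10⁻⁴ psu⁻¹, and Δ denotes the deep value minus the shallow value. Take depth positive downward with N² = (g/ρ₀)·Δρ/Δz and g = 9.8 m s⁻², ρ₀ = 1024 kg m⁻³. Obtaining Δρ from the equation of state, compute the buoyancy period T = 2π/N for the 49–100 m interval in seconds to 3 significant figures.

519 s

ΔT = +0.5 K, ΔS = +1.21 psu (deep − shallow).
Δρ/ρ₀ = −αΔT + βΔS = -9.50 × 10⁻⁵ + 8.591 × 10⁻⁴ = 7.641 × 10⁻⁴, so Δρ ≈ 0.7824 kg m⁻³.
N² = (g/ρ₀)·Δρ/Δz = g·(Δρ/ρ₀)/Δz = 9.8 × 7.641 × 10⁻⁴ / 51 = 1.4683 × 10⁻⁴ s⁻².
N = √(1.4683 × 10⁻⁴) = 0.012117 rad s⁻¹ → T = 2π/N = 518.54 s ≈ 519 s.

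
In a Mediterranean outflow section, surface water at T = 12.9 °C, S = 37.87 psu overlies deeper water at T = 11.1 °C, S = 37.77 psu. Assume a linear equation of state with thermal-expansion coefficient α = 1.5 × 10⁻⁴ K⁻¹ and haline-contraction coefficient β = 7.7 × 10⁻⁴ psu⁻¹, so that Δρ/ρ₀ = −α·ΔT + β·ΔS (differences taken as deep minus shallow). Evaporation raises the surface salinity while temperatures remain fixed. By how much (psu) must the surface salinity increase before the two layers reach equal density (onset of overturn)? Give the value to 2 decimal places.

0.25 psu

Neutral buoyancy requires −α(T_deep − T_surf) + β(S_deep − S_surf′) = 0.
S_surf′ = S_deep − (α/β)·ΔT = 37.77 − (1.5 × 10⁻⁴/7.7 × 10⁻⁴)·(-1.8) = 38.1206 psu.
Increase required: 38.1206 − 37.87 = 0.2506 psu.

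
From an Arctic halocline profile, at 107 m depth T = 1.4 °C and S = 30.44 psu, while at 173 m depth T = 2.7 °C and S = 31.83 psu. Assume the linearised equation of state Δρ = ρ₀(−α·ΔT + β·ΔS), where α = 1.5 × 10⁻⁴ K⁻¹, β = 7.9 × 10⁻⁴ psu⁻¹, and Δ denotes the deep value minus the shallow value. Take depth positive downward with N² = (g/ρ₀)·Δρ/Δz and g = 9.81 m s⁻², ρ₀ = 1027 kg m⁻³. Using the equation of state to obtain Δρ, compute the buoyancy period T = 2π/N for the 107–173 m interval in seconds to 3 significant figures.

542 s

ΔT = +1.3 K, ΔS = +1.39 psu (deep − shallow).
Δρ/ρ₀ = −αΔT + βΔS = -1.95 × 10⁻⁴ + 1.0981 × 10⁻³ = 9.031 × 10⁻⁴, so Δρ ≈ 0.9275 kg m⁻³.
N² = (g/ρ₀)·Δρ/Δz = g·(Δρ/ρ₀)/Δz = 9.81 × 9.031 × 10⁻⁴ / 66 = 1.3423 × 10⁻⁴ s⁻².
N = √(1.3423 × 10⁻⁴) = 0.011586 rad s⁻¹ → T = 2π/N = 542.31 s ≈ 542 s.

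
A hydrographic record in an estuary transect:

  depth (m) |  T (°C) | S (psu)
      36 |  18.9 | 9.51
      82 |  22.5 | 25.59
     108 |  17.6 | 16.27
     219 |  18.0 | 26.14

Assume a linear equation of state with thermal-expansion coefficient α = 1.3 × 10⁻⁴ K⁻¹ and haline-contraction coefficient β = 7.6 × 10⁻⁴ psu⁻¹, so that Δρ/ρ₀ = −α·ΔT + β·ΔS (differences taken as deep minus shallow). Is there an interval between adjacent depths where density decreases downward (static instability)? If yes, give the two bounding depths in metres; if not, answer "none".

Evaluate Δρ/ρ₀ = −αΔT + βΔS across each adjacent pair:
  36–82 m: −αΔT+βΔS = −(1.3 × 10⁻⁴)(+3.6)+(7.6 × 10⁻⁴)(+16.08) = 0.012 → stable
  82–108 m: −αΔT+βΔS = −(1.3 × 10⁻⁴)(-4.9)+(7.6 × 10⁻⁴)(-9.32) = -6.4 × 10⁻³ → UNSTABLE
  108–219 m: −αΔT+βΔS = −(1.3 × 10⁻⁴)(+0.4)+(7.6 × 10⁻⁴)(+9.87) = 7.4 × 10⁻³ → stable
The 82–108 m interval has Δρ < 0: lighter water underlies denser water.

82–108 m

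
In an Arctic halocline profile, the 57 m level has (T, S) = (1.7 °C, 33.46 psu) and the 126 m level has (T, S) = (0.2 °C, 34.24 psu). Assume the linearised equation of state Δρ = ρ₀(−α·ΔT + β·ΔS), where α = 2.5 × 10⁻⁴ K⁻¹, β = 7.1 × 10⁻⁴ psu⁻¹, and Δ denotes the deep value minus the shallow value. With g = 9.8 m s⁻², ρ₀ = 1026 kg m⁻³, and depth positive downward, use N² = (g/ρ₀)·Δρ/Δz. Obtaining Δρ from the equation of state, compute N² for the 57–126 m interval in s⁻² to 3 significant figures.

1.32 × 10⁻⁴ s⁻²

ΔT = -1.5 K, ΔS = +0.78 psu (deep − shallow).
Δρ/ρ₀ = −αΔT + βΔS = 3.75 × 10⁻⁴ + 5.538 × 10⁻⁴ = 9.288 × 10⁻⁴, so Δρ ≈ 0.9529 kg m⁻³.
N² = (g/ρ₀)·Δρ/Δz = g·(Δρ/ρ₀)/Δz = 9.8 × 9.288 × 10⁻⁴ / 69 = 1.3192 × 10⁻⁴ s⁻² ≈ 1.32 × 10⁻⁴ s⁻².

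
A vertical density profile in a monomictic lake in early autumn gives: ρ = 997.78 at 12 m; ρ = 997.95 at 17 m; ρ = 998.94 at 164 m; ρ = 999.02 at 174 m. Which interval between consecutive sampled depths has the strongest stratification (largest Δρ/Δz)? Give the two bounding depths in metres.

Compute the density gradient over each adjacent pair:
  12–17 m: Δρ/Δz = 0.17/5 = 0.034 kg m⁻⁴
  17–164 m: Δρ/Δz = 0.99/147 = 6.7 × 10⁻³ kg m⁻⁴
  164–174 m: Δρ/Δz = 0.08/10 = 8.0 × 10⁻³ kg m⁻⁴
The largest gradient is in the 12–17 m interval — the pycnocline.

12–17 m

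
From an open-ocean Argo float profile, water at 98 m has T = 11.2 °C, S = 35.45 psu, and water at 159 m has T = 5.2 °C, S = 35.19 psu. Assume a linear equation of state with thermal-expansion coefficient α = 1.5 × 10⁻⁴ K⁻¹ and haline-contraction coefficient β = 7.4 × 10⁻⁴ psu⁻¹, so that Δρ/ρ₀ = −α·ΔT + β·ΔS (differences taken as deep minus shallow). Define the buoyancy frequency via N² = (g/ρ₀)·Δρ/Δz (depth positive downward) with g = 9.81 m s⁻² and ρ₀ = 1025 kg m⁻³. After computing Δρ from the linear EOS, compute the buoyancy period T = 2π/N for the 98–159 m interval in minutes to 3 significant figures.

9.82 min

ΔT = -6.0 K, ΔS = -0.26 psu (deep − shallow).
Δρ/ρ₀ = −αΔT + βΔS = 9.00 × 10⁻⁴ − 1.924 × 10⁻⁴ = 7.076 × 10⁻⁴, so Δρ ≈ 0.7253 kg m⁻³.
N² = (g/ρ₀)·Δρ/Δz = g·(Δρ/ρ₀)/Δz = 9.81 × 7.076 × 10⁻⁴ / 61 = 1.1380 × 10⁻⁴ s⁻².
N = √(1.1380 × 10⁻⁴) = 0.010668 rad s⁻¹ → T = 2π/N = 588.98 s = 9.8163 min ≈ 9.82 min.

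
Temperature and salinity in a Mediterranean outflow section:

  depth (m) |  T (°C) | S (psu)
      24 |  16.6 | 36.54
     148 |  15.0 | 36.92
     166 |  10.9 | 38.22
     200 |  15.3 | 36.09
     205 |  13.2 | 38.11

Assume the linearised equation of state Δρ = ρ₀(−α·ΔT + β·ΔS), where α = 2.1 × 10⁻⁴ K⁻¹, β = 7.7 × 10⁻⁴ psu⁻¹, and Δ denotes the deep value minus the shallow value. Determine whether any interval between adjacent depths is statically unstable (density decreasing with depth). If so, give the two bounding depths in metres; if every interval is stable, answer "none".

Evaluate Δρ/ρ₀ = −αΔT + βΔS across each adjacent pair:
  24–148 m: −αΔT+βΔS = −(2.1 × 10⁻⁴)(-1.6)+(7.7 × 10⁻⁴)(+0.38) = 6.3 × 10⁻⁴ → stable
  148–166 m: −αΔT+βΔS = −(2.1 × 10⁻⁴)(-4.1)+(7.7 × 10⁻⁴)(+1.30) = 1.9 × 10⁻³ → stable
  166–200 m: −αΔT+βΔS = −(2.1 × 10⁻⁴)(+4.4)+(7.7 × 10⁻⁴)(-2.13) = -2.6 × 10⁻³ → UNSTABLE
  200–205 m: −αΔT+βΔS = −(2.1 × 10⁻⁴)(-2.1)+(7.7 × 10⁻⁴)(+2.02) = 2.0 × 10⁻³ → stable
The 166–200 m interval has Δρ < 0: lighter water underlies denser water.

166–200 m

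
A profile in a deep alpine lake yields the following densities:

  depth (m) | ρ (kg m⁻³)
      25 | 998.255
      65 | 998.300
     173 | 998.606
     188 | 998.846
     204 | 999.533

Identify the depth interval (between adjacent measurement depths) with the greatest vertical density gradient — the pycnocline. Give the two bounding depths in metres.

188–204 m

Compute the density gradient over each adjacent pair:
  25–65 m: Δρ/Δz = 0.045/40 = 1.1 × 10⁻³ kg m⁻⁴
  65–173 m: Δρ/Δz = 0.306/108 = 2.8 × 10⁻³ kg m⁻⁴
  173–188 m: Δρ/Δz = 0.240/15 = 0.016 kg m⁻⁴
  188–204 m: Δρ/Δz = 0.687/16 = 0.043 kg m⁻⁴
The largest gradient is in the 188–204 m interval — the pycnocline.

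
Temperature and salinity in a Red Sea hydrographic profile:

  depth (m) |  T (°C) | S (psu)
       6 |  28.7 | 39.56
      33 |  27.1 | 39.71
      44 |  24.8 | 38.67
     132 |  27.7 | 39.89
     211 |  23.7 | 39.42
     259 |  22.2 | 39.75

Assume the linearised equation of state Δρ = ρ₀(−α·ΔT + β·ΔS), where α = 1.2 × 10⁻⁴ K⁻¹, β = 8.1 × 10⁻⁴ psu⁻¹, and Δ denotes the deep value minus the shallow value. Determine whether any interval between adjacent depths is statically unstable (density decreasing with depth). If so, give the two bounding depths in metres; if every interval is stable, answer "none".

33–44 m

Evaluate Δρ/ρ₀ = −αΔT + βΔS across each adjacent pair:
  6–33 m: −αΔT+βΔS = −(1.2 × 10⁻⁴)(-1.6)+(8.1 × 10⁻⁴)(+0.15) = 3.1 × 10⁻⁴ → stable
  33–44 m: −αΔT+βΔS = −(1.2 × 10⁻⁴)(-2.3)+(8.1 × 10⁻⁴)(-1.04) = -5.7 × 10⁻⁴ → UNSTABLE
  44–132 m: −αΔT+βΔS = −(1.2 × 10⁻⁴)(+2.9)+(8.1 × 10⁻⁴)(+1.22) = 6.4 × 10⁻⁴ → stable
  132–211 m: −αΔT+βΔS = −(1.2 × 10⁻⁴)(-4.0)+(8.1 × 10⁻⁴)(-0.47) = 9.9 × 10⁻⁵ → stable
  211–259 m: −αΔT+βΔS = −(1.2 × 10⁻⁴)(-1.5)+(8.1 × 10⁻⁴)(+0.33) = 4.5 × 10⁻⁴ → stable
The 33–44 m interval has Δρ < 0: lighter water underlies denser water.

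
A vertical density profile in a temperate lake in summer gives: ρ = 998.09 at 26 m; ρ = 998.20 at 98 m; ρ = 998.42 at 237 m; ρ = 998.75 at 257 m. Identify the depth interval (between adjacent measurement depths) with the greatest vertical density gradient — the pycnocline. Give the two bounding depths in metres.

Compute the density gradient over each adjacent pair:
  26–98 m: Δρ/Δz = 0.11/72 = 1.5 × 10⁻³ kg m⁻⁴
  98–237 m: Δρ/Δz = 0.22/139 = 1.6 × 10⁻³ kg m⁻⁴
  237–257 m: Δρ/Δz = 0.33/20 = 0.017 kg m⁻⁴
The largest gradient is in the 237–257 m interval — the pycnocline.

237–257 m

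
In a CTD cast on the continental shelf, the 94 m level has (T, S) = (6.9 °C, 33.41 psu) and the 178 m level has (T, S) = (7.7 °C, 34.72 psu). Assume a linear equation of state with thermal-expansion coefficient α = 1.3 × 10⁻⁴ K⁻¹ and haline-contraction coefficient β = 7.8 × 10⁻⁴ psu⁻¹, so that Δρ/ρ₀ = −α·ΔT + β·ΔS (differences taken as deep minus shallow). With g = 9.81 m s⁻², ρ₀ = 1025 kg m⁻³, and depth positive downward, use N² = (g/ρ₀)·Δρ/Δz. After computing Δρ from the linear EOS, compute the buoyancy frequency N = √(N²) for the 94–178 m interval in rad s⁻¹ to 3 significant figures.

ΔT = +0.8 K, ΔS = +1.31 psu (deep − shallow).
Δρ/ρ₀ = −αΔT + βΔS = -1.04 × 10⁻⁴ + 1.0218 × 10⁻³ = 9.178 × 10⁻⁴, so Δρ ≈ 0.9407 kg m⁻³.
N² = (g/ρ₀)·Δρ/Δz = g·(Δρ/ρ₀)/Δz = 9.81 × 9.178 × 10⁻⁴ / 84 = 1.0719 × 10⁻⁴ s⁻².
N = √(1.0719 × 10⁻⁴) = 0.010353 rad s⁻¹ ≈ 0.0104 rad s⁻¹.

0.0104 rad s⁻¹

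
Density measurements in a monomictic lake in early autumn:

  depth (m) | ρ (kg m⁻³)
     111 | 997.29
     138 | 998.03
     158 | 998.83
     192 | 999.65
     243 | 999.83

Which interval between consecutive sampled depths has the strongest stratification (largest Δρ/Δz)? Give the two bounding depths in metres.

Compute the density gradient over each adjacent pair:
  111–138 m: Δρ/Δz = 0.74/27 = 0.027 kg m⁻⁴
  138–158 m: Δρ/Δz = 0.80/20 = 0.040 kg m⁻⁴
  158–192 m: Δρ/Δz = 0.82/34 = 0.024 kg m⁻⁴
  192–243 m: Δρ/Δz = 0.18/51 = 3.5 × 10⁻³ kg m⁻⁴
The largest gradient is in the 138–158 m interval — the pycnocline.

138–158 m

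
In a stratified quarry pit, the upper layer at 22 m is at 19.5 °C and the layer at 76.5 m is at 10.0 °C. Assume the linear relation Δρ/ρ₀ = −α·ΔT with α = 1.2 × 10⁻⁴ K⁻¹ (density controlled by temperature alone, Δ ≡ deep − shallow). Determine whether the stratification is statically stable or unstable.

stable

ΔT = 10.0 − 19.5 = -9.5 K, so Δρ/ρ₀ = −αΔT = 1.14 × 10⁻³.
Δρ/ρ₀ > 0, so Δρ > 0: deeper water is denser → statically stable.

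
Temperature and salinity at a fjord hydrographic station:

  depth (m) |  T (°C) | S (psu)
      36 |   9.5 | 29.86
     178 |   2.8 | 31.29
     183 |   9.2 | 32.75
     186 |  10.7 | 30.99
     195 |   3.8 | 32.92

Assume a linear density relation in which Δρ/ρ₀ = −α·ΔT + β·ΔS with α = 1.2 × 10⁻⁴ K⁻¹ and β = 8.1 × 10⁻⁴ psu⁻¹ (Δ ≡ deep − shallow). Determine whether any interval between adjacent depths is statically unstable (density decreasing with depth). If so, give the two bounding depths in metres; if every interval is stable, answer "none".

183–186 m

Evaluate Δρ/ρ₀ = −αΔT + βΔS across each adjacent pair:
  36–178 m: −αΔT+βΔS = −(1.2 × 10⁻⁴)(-6.7)+(8.1 × 10⁻⁴)(+1.43) = 2.0 × 10⁻³ → stable
  178–183 m: −αΔT+βΔS = −(1.2 × 10⁻⁴)(+6.4)+(8.1 × 10⁻⁴)(+1.46) = 4.1 × 10⁻⁴ → stable
  183–186 m: −αΔT+βΔS = −(1.2 × 10⁻⁴)(+1.5)+(8.1 × 10⁻⁴)(-1.76) = -1.6 × 10⁻³ → UNSTABLE
  186–195 m: −αΔT+βΔS = −(1.2 × 10⁻⁴)(-6.9)+(8.1 × 10⁻⁴)(+1.93) = 2.4 × 10⁻³ → stable
The 183–186 m interval has Δρ < 0: lighter water underlies denser water.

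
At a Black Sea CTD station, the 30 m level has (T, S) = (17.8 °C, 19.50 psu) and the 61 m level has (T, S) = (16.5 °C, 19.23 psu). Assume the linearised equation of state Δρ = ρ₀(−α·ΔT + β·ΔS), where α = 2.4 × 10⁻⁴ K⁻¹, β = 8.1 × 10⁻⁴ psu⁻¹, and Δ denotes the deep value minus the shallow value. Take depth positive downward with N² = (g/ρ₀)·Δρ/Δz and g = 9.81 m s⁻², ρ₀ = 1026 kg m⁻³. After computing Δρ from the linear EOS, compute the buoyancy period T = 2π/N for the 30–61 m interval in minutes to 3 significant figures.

ΔT = -1.3 K, ΔS = -0.27 psu (deep − shallow).
Δρ/ρ₀ = −αΔT + βΔS = 3.12 × 10⁻⁴ − 2.187 × 10⁻⁴ = 9.33 × 10⁻⁵, so Δρ ≈ 0.09573 kg m⁻³.
N² = (g/ρ₀)·Δρ/Δz = g·(Δρ/ρ₀)/Δz = 9.81 × 9.33 × 10⁻⁵ / 31 = 2.9525 × 10⁻⁵ s⁻².
N = √(2.9525 × 10⁻⁵) = 5.4337 × 10⁻³ rad s⁻¹ → T = 2π/N = 1.1563 × 10³ s = 19.272 min ≈ 19.3 min.

19.3 min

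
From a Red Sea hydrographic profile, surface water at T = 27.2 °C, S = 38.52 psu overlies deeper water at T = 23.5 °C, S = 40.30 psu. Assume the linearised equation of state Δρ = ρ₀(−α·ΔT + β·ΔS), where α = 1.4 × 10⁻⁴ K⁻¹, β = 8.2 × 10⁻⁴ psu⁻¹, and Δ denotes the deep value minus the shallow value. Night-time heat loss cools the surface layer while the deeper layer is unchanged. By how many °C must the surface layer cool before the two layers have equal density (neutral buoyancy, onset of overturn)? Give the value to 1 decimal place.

Neutral buoyancy requires Δρ = 0, i.e. −α(T_deep − T_surf′) + β(S_deep − S_surf) = 0.
T_surf′ = T_deep − (β/α)·ΔS = 23.5 − (8.2 × 10⁻⁴/1.4 × 10⁻⁴)·(+1.78) = 13.074 °C.
Cooling required: 27.2 − (13.074) = 14.126 °C.

14.1 °C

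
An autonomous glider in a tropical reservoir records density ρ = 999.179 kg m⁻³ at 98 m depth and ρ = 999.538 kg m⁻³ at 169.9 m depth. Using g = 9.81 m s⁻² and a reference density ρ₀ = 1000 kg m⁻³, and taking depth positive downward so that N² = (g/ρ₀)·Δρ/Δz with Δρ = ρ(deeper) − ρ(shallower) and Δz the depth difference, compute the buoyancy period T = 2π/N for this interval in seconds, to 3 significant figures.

Δρ = 999.538 − 999.179 = 0.359 kg m⁻³ over Δz = 169.9 − 98 = 71.9 m.
N² = (9.81/1000) × (0.359/71.9) = 4.8982 × 10⁻⁵ s⁻².
N = √(4.8982 × 10⁻⁵) = 6.9987 × 10⁻³ rad s⁻¹, so T = 2π/N = 897.76 s ≈ 898 s.

898 s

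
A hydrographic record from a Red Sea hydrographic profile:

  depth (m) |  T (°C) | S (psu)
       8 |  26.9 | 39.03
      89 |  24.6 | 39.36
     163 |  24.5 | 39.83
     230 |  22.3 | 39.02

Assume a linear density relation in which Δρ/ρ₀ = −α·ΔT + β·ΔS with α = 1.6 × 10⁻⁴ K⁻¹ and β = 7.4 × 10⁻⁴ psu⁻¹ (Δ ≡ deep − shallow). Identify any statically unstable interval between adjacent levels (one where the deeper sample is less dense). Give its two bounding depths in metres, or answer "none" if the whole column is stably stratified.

163–230 m

Evaluate Δρ/ρ₀ = −αΔT + βΔS across each adjacent pair:
  8–89 m: −αΔT+βΔS = −(1.6 × 10⁻⁴)(-2.3)+(7.4 × 10⁻⁴)(+0.33) = 6.1 × 10⁻⁴ → stable
  89–163 m: −αΔT+βΔS = −(1.6 × 10⁻⁴)(-0.1)+(7.4 × 10⁻⁴)(+0.47) = 3.6 × 10⁻⁴ → stable
  163–230 m: −αΔT+βΔS = −(1.6 × 10⁻⁴)(-2.2)+(7.4 × 10⁻⁴)(-0.81) = -2.5 × 10⁻⁴ → UNSTABLE
The 163–230 m interval has Δρ < 0: lighter water underlies denser water.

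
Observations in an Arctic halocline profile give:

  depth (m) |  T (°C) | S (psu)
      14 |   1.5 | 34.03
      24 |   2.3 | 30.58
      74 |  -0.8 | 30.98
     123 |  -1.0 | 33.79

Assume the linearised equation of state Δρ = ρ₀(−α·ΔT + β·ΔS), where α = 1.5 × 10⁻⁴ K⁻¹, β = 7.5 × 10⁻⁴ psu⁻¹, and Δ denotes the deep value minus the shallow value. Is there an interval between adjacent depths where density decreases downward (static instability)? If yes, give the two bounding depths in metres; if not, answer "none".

14–24 m

Evaluate Δρ/ρ₀ = −αΔT + βΔS across each adjacent pair:
  14–24 m: −αΔT+βΔS = −(1.5 × 10⁻⁴)(+0.8)+(7.5 × 10⁻⁴)(-3.45) = -2.7 × 10⁻³ → UNSTABLE
  24–74 m: −αΔT+βΔS = −(1.5 × 10⁻⁴)(-3.1)+(7.5 × 10⁻⁴)(+0.40) = 7.7 × 10⁻⁴ → stable
  74–123 m: −αΔT+βΔS = −(1.5 × 10⁻⁴)(-0.2)+(7.5 × 10⁻⁴)(+2.81) = 2.1 × 10⁻³ → stable
The 14–24 m interval has Δρ < 0: lighter water underlies denser water.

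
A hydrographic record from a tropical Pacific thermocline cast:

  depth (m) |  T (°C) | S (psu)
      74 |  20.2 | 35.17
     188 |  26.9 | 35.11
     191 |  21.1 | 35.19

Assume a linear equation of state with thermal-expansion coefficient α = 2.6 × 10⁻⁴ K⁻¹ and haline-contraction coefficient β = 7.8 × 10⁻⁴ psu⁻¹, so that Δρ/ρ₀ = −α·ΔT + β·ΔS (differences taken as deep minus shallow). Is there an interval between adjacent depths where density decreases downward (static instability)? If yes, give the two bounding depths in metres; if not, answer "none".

74–188 m

Evaluate Δρ/ρ₀ = −αΔT + βΔS across each adjacent pair:
  74–188 m: −αΔT+βΔS = −(2.6 × 10⁻⁴)(+6.7)+(7.8 × 10⁻⁴)(-0.06) = -1.8 × 10⁻³ → UNSTABLE
  188–191 m: −αΔT+βΔS = −(2.6 × 10⁻⁴)(-5.8)+(7.8 × 10⁻⁴)(+0.08) = 1.6 × 10⁻³ → stable
The 74–188 m interval has Δρ < 0: lighter water underlies denser water.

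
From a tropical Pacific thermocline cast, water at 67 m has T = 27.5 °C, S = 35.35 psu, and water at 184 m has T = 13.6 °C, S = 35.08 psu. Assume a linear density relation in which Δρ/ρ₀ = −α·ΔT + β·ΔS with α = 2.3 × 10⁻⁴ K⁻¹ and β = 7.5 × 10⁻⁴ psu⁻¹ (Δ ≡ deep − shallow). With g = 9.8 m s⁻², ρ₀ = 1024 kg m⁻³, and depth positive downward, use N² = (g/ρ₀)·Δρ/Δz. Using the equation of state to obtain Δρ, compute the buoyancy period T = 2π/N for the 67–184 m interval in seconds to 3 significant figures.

ΔT = -13.9 K, ΔS = -0.27 psu (deep − shallow).
Δρ/ρ₀ = −αΔT + βΔS = 3.197 × 10⁻³ − 2.025 × 10⁻⁴ = 2.9945 × 10⁻³, so Δρ ≈ 3.066 kg m⁻³.
N² = (g/ρ₀)·Δρ/Δz = g·(Δρ/ρ₀)/Δz = 9.8 × 2.9945 × 10⁻³ / 117 = 2.5082 × 10⁻⁴ s⁻².
N = √(2.5082 × 10⁻⁴) = 0.015837 rad s⁻¹ → T = 2π/N = 396.74 s ≈ 397 s.

397 s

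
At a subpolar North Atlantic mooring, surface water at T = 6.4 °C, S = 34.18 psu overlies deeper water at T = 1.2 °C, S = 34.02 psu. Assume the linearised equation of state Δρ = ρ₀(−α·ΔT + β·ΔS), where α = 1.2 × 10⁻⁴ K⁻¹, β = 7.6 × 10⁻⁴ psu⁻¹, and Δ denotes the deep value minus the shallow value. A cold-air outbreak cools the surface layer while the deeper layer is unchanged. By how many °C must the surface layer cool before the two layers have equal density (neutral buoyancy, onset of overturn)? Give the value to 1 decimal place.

Neutral buoyancy requires Δρ = 0, i.e. −α(T_deep − T_surf′) + β(S_deep − S_surf) = 0.
T_surf′ = T_deep − (β/α)·ΔS = 1.2 − (7.6 × 10⁻⁴/1.2 × 10⁻⁴)·(-0.16) = 2.213 °C.
Cooling required: 6.4 − (2.213) = 4.187 °C.

4.2 °C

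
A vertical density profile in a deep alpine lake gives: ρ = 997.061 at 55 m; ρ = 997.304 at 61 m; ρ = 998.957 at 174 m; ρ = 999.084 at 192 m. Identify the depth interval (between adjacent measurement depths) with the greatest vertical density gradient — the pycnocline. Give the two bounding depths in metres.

Compute the density gradient over each adjacent pair:
  55–61 m: Δρ/Δz = 0.243/6 = 0.041 kg m⁻⁴
  61–174 m: Δρ/Δz = 1.653/113 = 0.015 kg m⁻⁴
  174–192 m: Δρ/Δz = 0.127/18 = 7.1 × 10⁻³ kg m⁻⁴
The largest gradient is in the 55–61 m interval — the pycnocline.

55–61 m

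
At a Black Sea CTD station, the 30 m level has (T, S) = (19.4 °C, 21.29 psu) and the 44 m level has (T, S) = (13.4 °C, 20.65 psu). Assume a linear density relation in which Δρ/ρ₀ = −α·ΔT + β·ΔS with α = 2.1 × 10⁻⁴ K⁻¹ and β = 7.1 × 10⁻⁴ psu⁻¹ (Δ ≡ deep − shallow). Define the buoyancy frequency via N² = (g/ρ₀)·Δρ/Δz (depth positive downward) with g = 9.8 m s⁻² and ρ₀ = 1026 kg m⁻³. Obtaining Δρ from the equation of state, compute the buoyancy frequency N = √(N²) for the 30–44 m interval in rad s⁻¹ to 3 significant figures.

0.0237 rad s⁻¹

ΔT = -6.0 K, ΔS = -0.64 psu (deep − shallow).
Δρ/ρ₀ = −αΔT + βΔS = 1.26 × 10⁻³ − 4.544 × 10⁻⁴ = 8.056 × 10⁻⁴, so Δρ ≈ 0.8265 kg m⁻³.
N² = (g/ρ₀)·Δρ/Δz = g·(Δρ/ρ₀)/Δz = 9.8 × 8.056 × 10⁻⁴ / 14 = 5.6392 × 10⁻⁴ s⁻².
N = √(5.6392 × 10⁻⁴) = 0.023747 rad s⁻¹ ≈ 0.0237 rad s⁻¹.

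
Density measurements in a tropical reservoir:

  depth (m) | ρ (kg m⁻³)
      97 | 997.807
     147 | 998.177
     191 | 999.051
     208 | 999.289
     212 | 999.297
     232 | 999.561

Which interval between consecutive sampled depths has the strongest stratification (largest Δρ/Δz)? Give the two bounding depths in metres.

147–191 m

Compute the density gradient over each adjacent pair:
  97–147 m: Δρ/Δz = 0.370/50 = 7.4 × 10⁻³ kg m⁻⁴
  147–191 m: Δρ/Δz = 0.874/44 = 0.020 kg m⁻⁴
  191–208 m: Δρ/Δz = 0.238/17 = 0.014 kg m⁻⁴
  208–212 m: Δρ/Δz = 0.008/4 = 2.0 × 10⁻³ kg m⁻⁴
  212–232 m: Δρ/Δz = 0.264/20 = 0.013 kg m⁻⁴
The largest gradient is in the 147–191 m interval — the pycnocline.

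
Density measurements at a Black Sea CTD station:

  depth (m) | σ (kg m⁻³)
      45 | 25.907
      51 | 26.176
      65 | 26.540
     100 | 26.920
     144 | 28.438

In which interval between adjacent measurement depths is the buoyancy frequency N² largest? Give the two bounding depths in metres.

Compute the density gradient over each adjacent pair:
  45–51 m: Δρ/Δz = 0.269/6 = 0.045 kg m⁻⁴
  51–65 m: Δρ/Δz = 0.364/14 = 0.026 kg m⁻⁴
  65–100 m: Δρ/Δz = 0.380/35 = 0.011 kg m⁻⁴
  100–144 m: Δρ/Δz = 1.518/44 = 0.035 kg m⁻⁴
The largest gradient is in the 45–51 m interval — the pycnocline.

45–51 m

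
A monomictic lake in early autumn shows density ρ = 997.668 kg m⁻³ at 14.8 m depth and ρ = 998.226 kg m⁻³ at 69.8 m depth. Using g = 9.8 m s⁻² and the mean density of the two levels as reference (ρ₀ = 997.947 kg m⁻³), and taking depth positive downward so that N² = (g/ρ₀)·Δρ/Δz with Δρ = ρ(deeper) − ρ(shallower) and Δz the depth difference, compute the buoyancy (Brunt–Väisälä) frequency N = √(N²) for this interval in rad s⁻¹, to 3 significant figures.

9.98 × 10⁻³ rad s⁻¹

Δρ = 998.226 − 997.668 = 0.558 kg m⁻³ over Δz = 69.8 − 14.8 = 55 m.
N² = (9.8/997.947) × (0.558/55) = 9.9630 × 10⁻⁵ s⁻².
N = √(9.9630 × 10⁻⁵) = 9.9815 × 10⁻³ rad s⁻¹ ≈ 9.98 × 10⁻³ rad s⁻¹.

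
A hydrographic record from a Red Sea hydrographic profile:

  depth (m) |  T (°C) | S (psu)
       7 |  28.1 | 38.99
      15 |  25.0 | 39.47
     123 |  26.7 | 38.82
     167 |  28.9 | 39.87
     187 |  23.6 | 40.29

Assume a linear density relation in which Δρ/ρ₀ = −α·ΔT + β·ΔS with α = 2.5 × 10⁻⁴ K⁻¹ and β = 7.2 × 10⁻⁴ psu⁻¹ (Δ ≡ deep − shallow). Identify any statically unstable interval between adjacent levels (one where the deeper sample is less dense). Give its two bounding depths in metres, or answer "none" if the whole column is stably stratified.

15–123 m

Evaluate Δρ/ρ₀ = −αΔT + βΔS across each adjacent pair:
  7–15 m: −αΔT+βΔS = −(2.5 × 10⁻⁴)(-3.1)+(7.2 × 10⁻⁴)(+0.48) = 1.1 × 10⁻³ → stable
  15–123 m: −αΔT+βΔS = −(2.5 × 10⁻⁴)(+1.7)+(7.2 × 10⁻⁴)(-0.65) = -8.9 × 10⁻⁴ → UNSTABLE
  123–167 m: −αΔT+βΔS = −(2.5 × 10⁻⁴)(+2.2)+(7.2 × 10⁻⁴)(+1.05) = 2.1 × 10⁻⁴ → stable
  167–187 m: −αΔT+βΔS = −(2.5 × 10⁻⁴)(-5.3)+(7.2 × 10⁻⁴)(+0.42) = 1.6 × 10⁻³ → stable
The 15–123 m interval has Δρ < 0: lighter water underlies denser water.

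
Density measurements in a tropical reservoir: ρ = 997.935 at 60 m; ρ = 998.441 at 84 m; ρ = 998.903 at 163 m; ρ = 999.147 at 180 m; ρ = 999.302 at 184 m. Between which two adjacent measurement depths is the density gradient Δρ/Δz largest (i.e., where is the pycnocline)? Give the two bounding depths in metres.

180–184 m

Compute the density gradient over each adjacent pair:
  60–84 m: Δρ/Δz = 0.506/24 = 0.021 kg m⁻⁴
  84–163 m: Δρ/Δz = 0.462/79 = 5.8 × 10⁻³ kg m⁻⁴
  163–180 m: Δρ/Δz = 0.244/17 = 0.014 kg m⁻⁴
  180–184 m: Δρ/Δz = 0.155/4 = 0.039 kg m⁻⁴
The largest gradient is in the 180–184 m interval — the pycnocline.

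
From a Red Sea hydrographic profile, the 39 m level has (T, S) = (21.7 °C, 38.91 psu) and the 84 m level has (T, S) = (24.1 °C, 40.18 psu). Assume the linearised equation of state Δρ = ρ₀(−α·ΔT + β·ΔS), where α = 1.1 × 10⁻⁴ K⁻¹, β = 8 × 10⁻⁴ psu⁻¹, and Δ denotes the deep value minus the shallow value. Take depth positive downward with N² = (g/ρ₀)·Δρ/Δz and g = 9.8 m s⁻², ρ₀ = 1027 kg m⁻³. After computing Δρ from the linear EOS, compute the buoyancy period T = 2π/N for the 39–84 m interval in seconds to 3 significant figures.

ΔT = +2.4 K, ΔS = +1.27 psu (deep − shallow).
Δρ/ρ₀ = −αΔT + βΔS = -2.64 × 10⁻⁴ + 1.016 × 10⁻³ = 7.52 × 10⁻⁴, so Δρ ≈ 0.7723 kg m⁻³.
N² = (g/ρ₀)·Δρ/Δz = g·(Δρ/ρ₀)/Δz = 9.8 × 7.52 × 10⁻⁴ / 45 = 1.6377 × 10⁻⁴ s⁻².
N = √(1.6377 × 10⁻⁴) = 0.012797 rad s⁻¹ → T = 2π/N = 490.99 s ≈ 491 s.

491 s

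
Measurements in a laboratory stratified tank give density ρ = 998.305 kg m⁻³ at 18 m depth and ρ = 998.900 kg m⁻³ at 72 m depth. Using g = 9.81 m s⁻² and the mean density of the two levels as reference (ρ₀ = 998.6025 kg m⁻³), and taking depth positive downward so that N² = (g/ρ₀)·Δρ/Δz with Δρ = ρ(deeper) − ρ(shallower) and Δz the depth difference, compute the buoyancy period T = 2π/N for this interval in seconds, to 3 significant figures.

Δρ = 998.900 − 998.305 = 0.595 kg m⁻³ over Δz = 72 − 18 = 54 m.
N² = (9.81/998.6025) × (0.595/54) = 1.0824 × 10⁻⁴ s⁻².
N = √(1.0824 × 10⁻⁴) = 0.010404 rad s⁻¹, so T = 2π/N = 603.92 s ≈ 604 s.

604 s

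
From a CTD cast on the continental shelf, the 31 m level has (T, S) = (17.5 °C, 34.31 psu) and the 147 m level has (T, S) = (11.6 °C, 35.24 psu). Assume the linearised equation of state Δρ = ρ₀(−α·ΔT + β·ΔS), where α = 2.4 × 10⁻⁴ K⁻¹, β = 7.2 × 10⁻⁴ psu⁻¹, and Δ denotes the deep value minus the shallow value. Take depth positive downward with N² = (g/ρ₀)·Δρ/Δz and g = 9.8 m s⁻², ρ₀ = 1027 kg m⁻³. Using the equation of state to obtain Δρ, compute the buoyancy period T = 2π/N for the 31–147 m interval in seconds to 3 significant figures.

ΔT = -5.9 K, ΔS = +0.93 psu (deep − shallow).
Δρ/ρ₀ = −αΔT + βΔS = 1.416 × 10⁻³ + 6.696 × 10⁻⁴ = 2.0856 × 10⁻³, so Δρ ≈ 2.142 kg m⁻³.
N² = (g/ρ₀)·Δρ/Δz = g·(Δρ/ρ₀)/Δz = 9.8 × 2.0856 × 10⁻³ / 116 = 1.7620 × 10⁻⁴ s⁻².
N = √(1.7620 × 10⁻⁴) = 0.013274 rad s⁻¹ → T = 2π/N = 473.35 s ≈ 473 s.

473 s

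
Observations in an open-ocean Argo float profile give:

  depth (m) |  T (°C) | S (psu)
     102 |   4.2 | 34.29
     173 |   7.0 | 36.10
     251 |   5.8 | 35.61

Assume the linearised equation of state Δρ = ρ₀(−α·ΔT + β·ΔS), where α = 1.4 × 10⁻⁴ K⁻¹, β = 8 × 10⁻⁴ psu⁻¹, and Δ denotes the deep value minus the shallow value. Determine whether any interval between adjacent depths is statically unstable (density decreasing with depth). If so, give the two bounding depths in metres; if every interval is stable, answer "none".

173–251 m

Evaluate Δρ/ρ₀ = −αΔT + βΔS across each adjacent pair:
  102–173 m: −αΔT+βΔS = −(1.4 × 10⁻⁴)(+2.8)+(8 × 10⁻⁴)(+1.81) = 1.1 × 10⁻³ → stable
  173–251 m: −αΔT+βΔS = −(1.4 × 10⁻⁴)(-1.2)+(8 × 10⁻⁴)(-0.49) = -2.2 × 10⁻⁴ → UNSTABLE
The 173–251 m interval has Δρ < 0: lighter water underlies denser water.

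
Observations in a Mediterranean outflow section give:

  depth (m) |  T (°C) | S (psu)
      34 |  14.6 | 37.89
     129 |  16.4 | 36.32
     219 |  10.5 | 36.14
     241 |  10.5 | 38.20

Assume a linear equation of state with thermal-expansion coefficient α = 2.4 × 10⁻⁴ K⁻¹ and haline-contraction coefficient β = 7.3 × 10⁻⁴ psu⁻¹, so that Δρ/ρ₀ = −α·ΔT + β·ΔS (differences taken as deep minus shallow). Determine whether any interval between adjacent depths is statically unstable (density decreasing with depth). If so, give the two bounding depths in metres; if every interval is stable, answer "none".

34–129 m

Evaluate Δρ/ρ₀ = −αΔT + βΔS across each adjacent pair:
  34–129 m: −αΔT+βΔS = −(2.4 × 10⁻⁴)(+1.8)+(7.3 × 10⁻⁴)(-1.57) = -1.6 × 10⁻³ → UNSTABLE
  129–219 m: −αΔT+βΔS = −(2.4 × 10⁻⁴)(-5.9)+(7.3 × 10⁻⁴)(-0.18) = 1.3 × 10⁻³ → stable
  219–241 m: −αΔT+βΔS = −(2.4 × 10⁻⁴)(+0.0)+(7.3 × 10⁻⁴)(+2.06) = 1.5 × 10⁻³ → stable
The 34–129 m interval has Δρ < 0: lighter water underlies denser water.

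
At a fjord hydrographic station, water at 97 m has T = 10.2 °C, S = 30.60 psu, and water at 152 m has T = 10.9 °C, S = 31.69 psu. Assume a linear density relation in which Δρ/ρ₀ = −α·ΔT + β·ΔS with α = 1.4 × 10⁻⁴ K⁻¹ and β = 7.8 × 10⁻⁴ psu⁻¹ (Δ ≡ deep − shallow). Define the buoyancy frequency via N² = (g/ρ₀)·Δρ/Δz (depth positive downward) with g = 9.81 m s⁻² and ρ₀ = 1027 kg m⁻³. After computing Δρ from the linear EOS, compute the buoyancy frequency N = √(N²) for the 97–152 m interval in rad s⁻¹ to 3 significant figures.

ΔT = +0.7 K, ΔS = +1.09 psu (deep − shallow).
Δρ/ρ₀ = −αΔT + βΔS = -9.80 × 10⁻⁵ + 8.502 × 10⁻⁴ = 7.522 × 10⁻⁴, so Δρ ≈ 0.7725 kg m⁻³.
N² = (g/ρ₀)·Δρ/Δz = g·(Δρ/ρ₀)/Δz = 9.81 × 7.522 × 10⁻⁴ / 55 = 1.3417 × 10⁻⁴ s⁻².
N = √(1.3417 × 10⁻⁴) = 0.011583 rad s⁻¹ ≈ 0.0116 rad s⁻¹.

0.0116 rad s⁻¹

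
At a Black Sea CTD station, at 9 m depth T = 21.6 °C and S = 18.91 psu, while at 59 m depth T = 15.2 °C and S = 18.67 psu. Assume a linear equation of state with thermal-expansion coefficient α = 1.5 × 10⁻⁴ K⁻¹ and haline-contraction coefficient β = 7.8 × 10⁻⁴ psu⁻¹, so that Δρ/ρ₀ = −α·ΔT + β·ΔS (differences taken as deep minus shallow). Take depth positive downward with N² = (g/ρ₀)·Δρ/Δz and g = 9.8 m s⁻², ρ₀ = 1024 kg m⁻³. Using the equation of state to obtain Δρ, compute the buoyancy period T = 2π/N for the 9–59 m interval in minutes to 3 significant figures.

8.51 min

ΔT = -6.4 K, ΔS = -0.24 psu (deep − shallow).
Δρ/ρ₀ = −αΔT + βΔS = 9.60 × 10⁻⁴ − 1.872 × 10⁻⁴ = 7.728 × 10⁻⁴, so Δρ ≈ 0.7913 kg m⁻³.
N² = (g/ρ₀)·Δρ/Δz = g·(Δρ/ρ₀)/Δz = 9.8 × 7.728 × 10⁻⁴ / 50 = 1.5147 × 10⁻⁴ s⁻².
N = √(1.5147 × 10⁻⁴) = 0.012307 rad s⁻¹ → T = 2π/N = 510.54 s = 8.5090 min ≈ 8.51 min.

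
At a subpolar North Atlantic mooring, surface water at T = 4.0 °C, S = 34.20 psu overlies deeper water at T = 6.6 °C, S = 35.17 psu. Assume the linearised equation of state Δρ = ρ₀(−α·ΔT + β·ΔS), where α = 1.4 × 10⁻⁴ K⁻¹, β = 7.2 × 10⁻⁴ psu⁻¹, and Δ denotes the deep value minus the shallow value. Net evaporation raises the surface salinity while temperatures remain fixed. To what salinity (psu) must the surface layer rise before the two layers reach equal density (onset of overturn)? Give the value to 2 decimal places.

Neutral buoyancy requires −α(T_deep − T_surf) + β(S_deep − S_surf′) = 0.
S_surf′ = S_deep − (α/β)·ΔT = 35.17 − (1.4 × 10⁻⁴/7.2 × 10⁻⁴)·(+2.6) = 34.6644 psu.
Increase required: 34.6644 − 34.20 = 0.4644 psu.

34.66 psu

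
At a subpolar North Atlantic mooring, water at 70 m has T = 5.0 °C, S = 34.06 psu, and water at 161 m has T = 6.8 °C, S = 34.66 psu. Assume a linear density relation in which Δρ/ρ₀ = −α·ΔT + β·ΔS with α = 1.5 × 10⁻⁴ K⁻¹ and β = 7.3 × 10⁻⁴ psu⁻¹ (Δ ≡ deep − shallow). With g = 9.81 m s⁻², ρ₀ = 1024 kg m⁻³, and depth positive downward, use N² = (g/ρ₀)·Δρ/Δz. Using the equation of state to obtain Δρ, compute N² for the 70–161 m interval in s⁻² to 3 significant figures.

1.81 × 10⁻⁵ s⁻²

ΔT = +1.8 K, ΔS = +0.60 psu (deep − shallow).
Δρ/ρ₀ = −αΔT + βΔS = -2.70 × 10⁻⁴ + 4.38 × 10⁻⁴ = 1.68 × 10⁻⁴, so Δρ ≈ 0.1720 kg m⁻³.
N² = (g/ρ₀)·Δρ/Δz = g·(Δρ/ρ₀)/Δz = 9.81 × 1.68 × 10⁻⁴ / 91 = 1.8111 × 10⁻⁵ s⁻² ≈ 1.81 × 10⁻⁵ s⁻².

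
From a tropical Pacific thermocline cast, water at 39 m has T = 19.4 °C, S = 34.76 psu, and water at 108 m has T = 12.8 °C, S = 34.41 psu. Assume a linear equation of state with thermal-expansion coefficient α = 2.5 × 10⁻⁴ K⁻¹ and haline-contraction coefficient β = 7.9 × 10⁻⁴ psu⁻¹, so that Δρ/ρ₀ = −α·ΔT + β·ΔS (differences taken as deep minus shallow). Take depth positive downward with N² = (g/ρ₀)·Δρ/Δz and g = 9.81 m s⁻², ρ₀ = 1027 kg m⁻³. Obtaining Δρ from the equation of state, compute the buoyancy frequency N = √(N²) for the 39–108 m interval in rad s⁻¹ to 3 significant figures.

0.0140 rad s⁻¹

ΔT = -6.6 K, ΔS = -0.35 psu (deep − shallow).
Δρ/ρ₀ = −αΔT + βΔS = 1.65 × 10⁻³ − 2.765 × 10⁻⁴ = 1.3735 × 10⁻³, so Δρ ≈ 1.411 kg m⁻³.
N² = (g/ρ₀)·Δρ/Δz = g·(Δρ/ρ₀)/Δz = 9.81 × 1.3735 × 10⁻³ / 69 = 1.9528 × 10⁻⁴ s⁻².
N = √(1.9528 × 10⁻⁴) = 0.013974 rad s⁻¹ ≈ 0.0140 rad s⁻¹.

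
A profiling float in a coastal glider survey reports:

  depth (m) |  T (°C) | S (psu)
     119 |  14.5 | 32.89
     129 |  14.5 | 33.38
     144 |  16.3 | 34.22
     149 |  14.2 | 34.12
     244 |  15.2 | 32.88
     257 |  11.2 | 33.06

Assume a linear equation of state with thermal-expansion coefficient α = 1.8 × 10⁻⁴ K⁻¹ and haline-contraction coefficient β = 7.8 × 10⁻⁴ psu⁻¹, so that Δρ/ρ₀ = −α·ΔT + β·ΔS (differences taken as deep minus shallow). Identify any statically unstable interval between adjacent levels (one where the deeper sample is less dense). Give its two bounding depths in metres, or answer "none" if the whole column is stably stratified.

149–244 m

Evaluate Δρ/ρ₀ = −αΔT + βΔS across each adjacent pair:
  119–129 m: −αΔT+βΔS = −(1.8 × 10⁻⁴)(+0.0)+(7.8 × 10⁻⁴)(+0.49) = 3.8 × 10⁻⁴ → stable
  129–144 m: −αΔT+βΔS = −(1.8 × 10⁻⁴)(+1.8)+(7.8 × 10⁻⁴)(+0.84) = 3.3 × 10⁻⁴ → stable
  144–149 m: −αΔT+βΔS = −(1.8 × 10⁻⁴)(-2.1)+(7.8 × 10⁻⁴)(-0.10) = 3.0 × 10⁻⁴ → stable
  149–244 m: −αΔT+βΔS = −(1.8 × 10⁻⁴)(+1.0)+(7.8 × 10⁻⁴)(-1.24) = -1.1 × 10⁻³ → UNSTABLE
  244–257 m: −αΔT+βΔS = −(1.8 × 10⁻⁴)(-4.0)+(7.8 × 10⁻⁴)(+0.18) = 8.6 × 10⁻⁴ → stable
The 149–244 m interval has Δρ < 0: lighter water underlies denser water.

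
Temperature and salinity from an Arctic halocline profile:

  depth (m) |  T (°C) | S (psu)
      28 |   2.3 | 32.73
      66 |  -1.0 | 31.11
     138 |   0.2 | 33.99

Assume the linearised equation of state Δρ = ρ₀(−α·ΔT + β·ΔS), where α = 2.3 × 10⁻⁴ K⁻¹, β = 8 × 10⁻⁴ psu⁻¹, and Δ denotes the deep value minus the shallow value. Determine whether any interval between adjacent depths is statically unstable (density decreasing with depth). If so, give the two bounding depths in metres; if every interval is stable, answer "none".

Evaluate Δρ/ρ₀ = −αΔT + βΔS across each adjacent pair:
  28–66 m: −αΔT+βΔS = −(2.3 × 10⁻⁴)(-3.3)+(8 × 10⁻⁴)(-1.62) = -5.4 × 10⁻⁴ → UNSTABLE
  66–138 m: −αΔT+βΔS = −(2.3 × 10⁻⁴)(+1.2)+(8 × 10⁻⁴)(+2.88) = 2.0 × 10⁻³ → stable
The 28–66 m interval has Δρ < 0: lighter water underlies denser water.

28–66 m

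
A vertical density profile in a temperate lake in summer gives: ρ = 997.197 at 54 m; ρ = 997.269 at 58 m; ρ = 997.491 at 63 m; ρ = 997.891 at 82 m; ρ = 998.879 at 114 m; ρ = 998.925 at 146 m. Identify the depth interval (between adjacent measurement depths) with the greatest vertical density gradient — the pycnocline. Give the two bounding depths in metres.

Compute the density gradient over each adjacent pair:
  54–58 m: Δρ/Δz = 0.072/4 = 0.018 kg m⁻⁴
  58–63 m: Δρ/Δz = 0.222/5 = 0.044 kg m⁻⁴
  63–82 m: Δρ/Δz = 0.400/19 = 0.021 kg m⁻⁴
  82–114 m: Δρ/Δz = 0.988/32 = 0.031 kg m⁻⁴
  114–146 m: Δρ/Δz = 0.046/32 = 1.4 × 10⁻³ kg m⁻⁴
The largest gradient is in the 58–63 m interval — the pycnocline.

58–63 m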